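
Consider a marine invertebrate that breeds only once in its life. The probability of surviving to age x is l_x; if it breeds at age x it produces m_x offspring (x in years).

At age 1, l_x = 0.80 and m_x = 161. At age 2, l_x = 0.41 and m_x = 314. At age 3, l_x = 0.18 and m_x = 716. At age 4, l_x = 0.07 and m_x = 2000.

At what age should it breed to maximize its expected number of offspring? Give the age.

4

Expected offspring if breeding at age x = l_x × m_x:
  age 1: 0.80 × 161 = 128.800
  age 2: 0.41 × 314 = 128.740
  age 3: 0.18 × 716 = 128.880
  age 4: 0.07 × 2000 = 140.000
Maximum at age 4 (140.000).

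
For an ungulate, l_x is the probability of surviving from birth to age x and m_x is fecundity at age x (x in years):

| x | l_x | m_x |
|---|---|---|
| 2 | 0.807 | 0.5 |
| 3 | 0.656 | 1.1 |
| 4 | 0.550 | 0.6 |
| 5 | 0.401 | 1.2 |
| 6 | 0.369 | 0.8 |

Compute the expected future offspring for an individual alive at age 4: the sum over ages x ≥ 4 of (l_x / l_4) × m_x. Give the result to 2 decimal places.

2.01

l_4 = 0.550. Conditional survival from age 4 to x is l_x / l_4.
  x=4: (0.550/0.550) × 0.6 = 0.6000
  x=5: (0.401/0.550) × 1.2 = 0.8749
  x=6: (0.369/0.550) × 0.8 = 0.5367
Sum = 0.6000 + 0.8749 + 0.5367 = 2.0116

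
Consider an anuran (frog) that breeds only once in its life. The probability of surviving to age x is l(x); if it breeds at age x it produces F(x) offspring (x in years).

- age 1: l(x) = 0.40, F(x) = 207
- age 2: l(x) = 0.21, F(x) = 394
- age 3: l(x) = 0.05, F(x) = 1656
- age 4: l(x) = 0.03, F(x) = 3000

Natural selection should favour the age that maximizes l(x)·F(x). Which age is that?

4

Expected offspring if breeding at age x = l(x) × F(x):
  age 1: 0.40 × 207 = 82.800
  age 2: 0.21 × 394 = 82.740
  age 3: 0.05 × 1656 = 82.800
  age 4: 0.03 × 3000 = 90.000
Maximum at age 4 (90.000).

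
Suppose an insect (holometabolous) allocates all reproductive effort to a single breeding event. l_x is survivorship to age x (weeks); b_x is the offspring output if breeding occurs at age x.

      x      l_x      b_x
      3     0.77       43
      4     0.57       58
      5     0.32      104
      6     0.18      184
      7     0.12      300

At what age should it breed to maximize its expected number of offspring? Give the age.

7

Expected offspring if breeding at age x = l_x × b_x:
  age 3: 0.77 × 43 = 33.110
  age 4: 0.57 × 58 = 33.060
  age 5: 0.32 × 104 = 33.280
  age 6: 0.18 × 184 = 33.120
  age 7: 0.12 × 300 = 36.000
Maximum at age 7 (36.000).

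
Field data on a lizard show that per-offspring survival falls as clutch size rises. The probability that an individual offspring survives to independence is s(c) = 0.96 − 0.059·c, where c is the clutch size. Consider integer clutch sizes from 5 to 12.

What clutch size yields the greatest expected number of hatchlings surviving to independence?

Expected hatchlings surviving to independence = c × s(c):
  c=5: 5 × 0.665 = 3.325
  c=6: 6 × 0.606 = 3.636
  c=7: 7 × 0.547 = 3.829
  c=8: 8 × 0.488 = 3.904
  c=9: 9 × 0.429 = 3.861
  c=10: 10 × 0.370 = 3.700
  c=11: 11 × 0.311 = 3.421
  c=12: 12 × 0.252 = 3.024
Maximum at c = 8 (3.904 hatchlings surviving to independence).

8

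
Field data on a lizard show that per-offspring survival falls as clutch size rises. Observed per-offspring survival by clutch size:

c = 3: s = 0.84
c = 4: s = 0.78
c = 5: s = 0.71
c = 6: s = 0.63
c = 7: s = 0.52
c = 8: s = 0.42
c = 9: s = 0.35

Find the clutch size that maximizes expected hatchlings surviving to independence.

Expected hatchlings surviving to independence = c × s(c):
  c=3: 3 × 0.84 = 2.520
  c=4: 4 × 0.78 = 3.120
  c=5: 5 × 0.71 = 3.550
  c=6: 6 × 0.63 = 3.780
  c=7: 7 × 0.52 = 3.640
  c=8: 8 × 0.42 = 3.360
  c=9: 9 × 0.35 = 3.150
Maximum at c = 6 (3.780 hatchlings surviving to independence).

6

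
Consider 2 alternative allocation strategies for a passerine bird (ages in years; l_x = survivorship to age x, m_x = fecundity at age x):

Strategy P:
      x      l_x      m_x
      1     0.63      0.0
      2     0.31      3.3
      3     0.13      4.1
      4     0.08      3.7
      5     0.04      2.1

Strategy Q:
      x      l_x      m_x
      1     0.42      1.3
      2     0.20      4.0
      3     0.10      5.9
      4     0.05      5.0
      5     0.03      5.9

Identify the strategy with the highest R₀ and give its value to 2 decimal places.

2.36

Strategy P: R₀ = 0.63×0.0 + 0.31×3.3 + 0.13×4.1 + 0.08×3.7 + 0.04×2.1 = 1.9360
Strategy Q: R₀ = 0.42×1.3 + 0.20×4.0 + 0.10×5.9 + 0.05×5.0 + 0.03×5.9 = 2.3630
Highest R₀: strategy Q with 2.3630.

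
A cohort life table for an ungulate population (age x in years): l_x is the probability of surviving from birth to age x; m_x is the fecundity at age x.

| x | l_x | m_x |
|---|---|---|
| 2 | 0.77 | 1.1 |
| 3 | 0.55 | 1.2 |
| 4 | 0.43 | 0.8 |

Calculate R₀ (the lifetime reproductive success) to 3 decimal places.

R₀ = Σ l_x m_x:
  age 2: 0.77 × 1.1 = 0.8470
  age 3: 0.55 × 1.2 = 0.6600
  age 4: 0.43 × 0.8 = 0.3440
R₀ = 0.8470 + 0.6600 + 0.3440 = 1.8510

1.851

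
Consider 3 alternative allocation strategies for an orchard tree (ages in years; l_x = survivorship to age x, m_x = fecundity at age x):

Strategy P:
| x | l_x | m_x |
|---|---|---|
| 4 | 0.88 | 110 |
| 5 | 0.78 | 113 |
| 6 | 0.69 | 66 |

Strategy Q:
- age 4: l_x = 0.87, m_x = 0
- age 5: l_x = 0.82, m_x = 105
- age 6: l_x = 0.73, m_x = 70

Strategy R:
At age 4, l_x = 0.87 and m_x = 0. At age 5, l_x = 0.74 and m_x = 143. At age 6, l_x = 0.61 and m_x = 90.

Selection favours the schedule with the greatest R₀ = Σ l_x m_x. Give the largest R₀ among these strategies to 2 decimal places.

Strategy P: R₀ = 0.88×110 + 0.78×113 + 0.69×66 = 230.4800
Strategy Q: R₀ = 0.87×0 + 0.82×105 + 0.73×70 = 137.2000
Strategy R: R₀ = 0.87×0 + 0.74×143 + 0.61×90 = 160.7200
Highest R₀: strategy P with 230.4800.

230.48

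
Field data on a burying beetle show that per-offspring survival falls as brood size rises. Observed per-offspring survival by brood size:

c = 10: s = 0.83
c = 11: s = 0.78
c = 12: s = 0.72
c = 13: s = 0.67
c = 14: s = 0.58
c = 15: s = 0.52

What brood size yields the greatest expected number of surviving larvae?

13

Expected surviving larvae = c × s(c):
  c=10: 10 × 0.83 = 8.300
  c=11: 11 × 0.78 = 8.580
  c=12: 12 × 0.72 = 8.640
  c=13: 13 × 0.67 = 8.710
  c=14: 14 × 0.58 = 8.120
  c=15: 15 × 0.52 = 7.800
Maximum at c = 13 (8.710 surviving larvae).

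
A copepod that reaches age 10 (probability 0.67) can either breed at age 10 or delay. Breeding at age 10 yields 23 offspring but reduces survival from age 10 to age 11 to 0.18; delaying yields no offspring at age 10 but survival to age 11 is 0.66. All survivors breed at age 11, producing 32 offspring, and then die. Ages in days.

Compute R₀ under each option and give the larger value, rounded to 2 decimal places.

19.27

breed at age 10: R₀ = 0.67 × (23 + 0.18 × 32) = 0.67 × 28.7600 = 19.2692
delay to age 11: R₀ = 0.67 × (0.66 × 32) = 0.67 × 21.1200 = 14.1504
Higher: breed at age 10 (19.2692).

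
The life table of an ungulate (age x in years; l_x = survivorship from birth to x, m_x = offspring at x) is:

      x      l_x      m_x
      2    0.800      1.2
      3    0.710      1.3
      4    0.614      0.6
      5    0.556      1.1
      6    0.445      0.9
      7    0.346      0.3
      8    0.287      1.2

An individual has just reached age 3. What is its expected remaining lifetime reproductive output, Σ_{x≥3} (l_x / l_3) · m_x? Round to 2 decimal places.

3.88

l_3 = 0.710. Conditional survival from age 3 to x is l_x / l_3.
  x=3: (0.710/0.710) × 1.3 = 1.3000
  x=4: (0.614/0.710) × 0.6 = 0.5189
  x=5: (0.556/0.710) × 1.1 = 0.8614
  x=6: (0.445/0.710) × 0.9 = 0.5641
  x=7: (0.346/0.710) × 0.3 = 0.1462
  x=8: (0.287/0.710) × 1.2 = 0.4851
Sum = 1.3000 + 0.5189 + 0.8614 + 0.5641 + 0.1462 + 0.4851 = 3.8756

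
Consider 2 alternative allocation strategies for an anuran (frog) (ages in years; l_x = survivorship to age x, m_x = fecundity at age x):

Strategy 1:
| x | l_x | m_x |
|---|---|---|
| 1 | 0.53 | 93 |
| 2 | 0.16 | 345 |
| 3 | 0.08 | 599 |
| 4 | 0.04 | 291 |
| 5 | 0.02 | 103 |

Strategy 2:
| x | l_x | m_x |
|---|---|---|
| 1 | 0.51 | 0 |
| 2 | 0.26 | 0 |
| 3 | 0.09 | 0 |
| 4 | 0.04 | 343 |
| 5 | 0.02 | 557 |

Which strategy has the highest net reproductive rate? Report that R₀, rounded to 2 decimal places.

166.11

Strategy 1: R₀ = 0.53×93 + 0.16×345 + 0.08×599 + 0.04×291 + 0.02×103 = 166.1100
Strategy 2: R₀ = 0.51×0 + 0.26×0 + 0.09×0 + 0.04×343 + 0.02×557 = 24.8600
Highest R₀: strategy 1 with 166.1100.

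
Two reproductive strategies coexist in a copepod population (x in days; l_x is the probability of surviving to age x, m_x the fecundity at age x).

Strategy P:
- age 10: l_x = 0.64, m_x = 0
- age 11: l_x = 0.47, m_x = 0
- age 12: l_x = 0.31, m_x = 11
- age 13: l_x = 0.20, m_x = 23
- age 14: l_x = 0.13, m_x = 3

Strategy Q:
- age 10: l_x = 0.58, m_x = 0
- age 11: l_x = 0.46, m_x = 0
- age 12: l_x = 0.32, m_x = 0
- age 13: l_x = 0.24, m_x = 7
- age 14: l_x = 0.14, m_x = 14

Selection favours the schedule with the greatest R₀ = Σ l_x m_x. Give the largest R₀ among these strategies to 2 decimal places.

Strategy P: R₀ = 0.64×0 + 0.47×0 + 0.31×11 + 0.20×23 + 0.13×3 = 8.4000
Strategy Q: R₀ = 0.58×0 + 0.46×0 + 0.32×0 + 0.24×7 + 0.14×14 = 3.6400
Highest R₀: strategy P with 8.4000.

8.40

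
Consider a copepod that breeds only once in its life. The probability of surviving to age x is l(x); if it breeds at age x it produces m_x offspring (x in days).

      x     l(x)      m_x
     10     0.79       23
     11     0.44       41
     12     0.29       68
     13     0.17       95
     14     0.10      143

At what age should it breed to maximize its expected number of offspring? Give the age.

12

Expected offspring if breeding at age x = l(x) × m_x:
  age 10: 0.79 × 23 = 18.170
  age 11: 0.44 × 41 = 18.040
  age 12: 0.29 × 68 = 19.720
  age 13: 0.17 × 95 = 16.150
  age 14: 0.10 × 143 = 14.300
Maximum at age 12 (19.720).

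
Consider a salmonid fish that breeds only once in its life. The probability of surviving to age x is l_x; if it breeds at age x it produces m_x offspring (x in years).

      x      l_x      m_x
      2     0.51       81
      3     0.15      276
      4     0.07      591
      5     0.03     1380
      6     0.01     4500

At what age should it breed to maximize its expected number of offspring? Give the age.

6

Expected offspring if breeding at age x = l_x × m_x:
  age 2: 0.51 × 81 = 41.310
  age 3: 0.15 × 276 = 41.400
  age 4: 0.07 × 591 = 41.370
  age 5: 0.03 × 1380 = 41.400
  age 6: 0.01 × 4500 = 45.000
Maximum at age 6 (45.000).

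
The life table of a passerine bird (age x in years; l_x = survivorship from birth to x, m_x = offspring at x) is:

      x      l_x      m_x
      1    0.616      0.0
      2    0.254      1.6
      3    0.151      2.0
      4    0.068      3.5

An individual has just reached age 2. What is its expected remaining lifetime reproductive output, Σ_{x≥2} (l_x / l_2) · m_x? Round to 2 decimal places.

3.73

l_2 = 0.254. Conditional survival from age 2 to x is l_x / l_2.
  x=2: (0.254/0.254) × 1.6 = 1.6000
  x=3: (0.151/0.254) × 2.0 = 1.1890
  x=4: (0.068/0.254) × 3.5 = 0.9370
Sum = 1.6000 + 1.1890 + 0.9370 = 3.7260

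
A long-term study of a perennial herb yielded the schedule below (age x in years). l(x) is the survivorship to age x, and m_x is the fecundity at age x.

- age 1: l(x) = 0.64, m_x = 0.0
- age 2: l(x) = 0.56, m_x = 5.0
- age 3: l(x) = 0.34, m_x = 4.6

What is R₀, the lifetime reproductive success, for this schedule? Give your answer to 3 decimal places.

4.364

R₀ = Σ l(x) m_x:
  age 1: 0.64 × 0.0 = 0.0000
  age 2: 0.56 × 5.0 = 2.8000
  age 3: 0.34 × 4.6 = 1.5640
R₀ = 0.0000 + 2.8000 + 1.5640 = 4.3640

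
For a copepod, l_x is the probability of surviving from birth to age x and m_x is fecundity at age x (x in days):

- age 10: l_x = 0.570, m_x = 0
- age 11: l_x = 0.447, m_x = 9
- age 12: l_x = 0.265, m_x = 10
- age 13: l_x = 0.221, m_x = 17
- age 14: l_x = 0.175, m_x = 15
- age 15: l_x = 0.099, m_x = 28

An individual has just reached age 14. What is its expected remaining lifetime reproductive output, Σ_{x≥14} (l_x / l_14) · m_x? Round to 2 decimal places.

l_14 = 0.175. Conditional survival from age 14 to x is l_x / l_14.
  x=14: (0.175/0.175) × 15 = 15.0000
  x=15: (0.099/0.175) × 28 = 15.8400
Sum = 15.0000 + 15.8400 = 30.8400

30.84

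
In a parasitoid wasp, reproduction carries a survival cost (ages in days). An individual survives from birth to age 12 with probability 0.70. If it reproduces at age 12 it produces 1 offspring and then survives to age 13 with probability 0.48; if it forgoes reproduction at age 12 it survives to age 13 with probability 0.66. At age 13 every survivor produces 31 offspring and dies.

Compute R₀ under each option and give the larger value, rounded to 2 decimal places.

breed at age 12: R₀ = 0.70 × (1 + 0.48 × 31) = 0.70 × 15.8800 = 11.1160
delay to age 13: R₀ = 0.70 × (0.66 × 31) = 0.70 × 20.4600 = 14.3220
Higher: delay to age 13 (14.3220).

14.32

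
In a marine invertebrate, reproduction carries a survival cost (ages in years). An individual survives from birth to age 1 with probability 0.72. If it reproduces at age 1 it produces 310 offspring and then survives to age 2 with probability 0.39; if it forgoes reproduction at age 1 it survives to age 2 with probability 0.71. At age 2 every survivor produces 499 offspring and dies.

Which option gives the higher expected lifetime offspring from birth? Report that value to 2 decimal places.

breed at age 1: R₀ = 0.72 × (310 + 0.39 × 499) = 0.72 × 504.6100 = 363.3192
delay to age 2: R₀ = 0.72 × (0.71 × 499) = 0.72 × 354.2900 = 255.0888
Higher: breed at age 1 (363.3192).

363.32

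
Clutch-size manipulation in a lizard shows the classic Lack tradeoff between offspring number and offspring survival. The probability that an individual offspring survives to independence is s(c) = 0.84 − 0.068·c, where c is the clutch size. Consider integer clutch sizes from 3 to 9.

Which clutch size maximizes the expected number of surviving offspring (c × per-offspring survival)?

Expected surviving offspring = c × s(c):
  c=3: 3 × 0.636 = 1.908
  c=4: 4 × 0.568 = 2.272
  c=5: 5 × 0.500 = 2.500
  c=6: 6 × 0.432 = 2.592
  c=7: 7 × 0.364 = 2.548
  c=8: 8 × 0.296 = 2.368
  c=9: 9 × 0.228 = 2.052
Maximum at c = 6 (2.592 surviving offspring).

6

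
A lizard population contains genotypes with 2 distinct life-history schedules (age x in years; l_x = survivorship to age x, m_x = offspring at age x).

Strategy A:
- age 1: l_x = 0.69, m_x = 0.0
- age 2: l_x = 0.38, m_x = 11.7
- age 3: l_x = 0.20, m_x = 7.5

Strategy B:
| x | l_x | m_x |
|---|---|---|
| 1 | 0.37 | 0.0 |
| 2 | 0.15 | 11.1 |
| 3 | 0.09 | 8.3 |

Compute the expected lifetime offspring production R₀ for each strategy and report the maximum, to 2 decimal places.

Strategy A: R₀ = 0.69×0.0 + 0.38×11.7 + 0.20×7.5 = 5.9460
Strategy B: R₀ = 0.37×0.0 + 0.15×11.1 + 0.09×8.3 = 2.4120
Highest R₀: strategy A with 5.9460.

5.95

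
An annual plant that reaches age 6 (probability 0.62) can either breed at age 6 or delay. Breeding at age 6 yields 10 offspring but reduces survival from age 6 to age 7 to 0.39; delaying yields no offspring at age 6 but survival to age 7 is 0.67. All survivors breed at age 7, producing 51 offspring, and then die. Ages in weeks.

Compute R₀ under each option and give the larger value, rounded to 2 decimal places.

breed at age 6: R₀ = 0.62 × (10 + 0.39 × 51) = 0.62 × 29.8900 = 18.5318
delay to age 7: R₀ = 0.62 × (0.67 × 51) = 0.62 × 34.1700 = 21.1854
Higher: delay to age 7 (21.1854).

21.19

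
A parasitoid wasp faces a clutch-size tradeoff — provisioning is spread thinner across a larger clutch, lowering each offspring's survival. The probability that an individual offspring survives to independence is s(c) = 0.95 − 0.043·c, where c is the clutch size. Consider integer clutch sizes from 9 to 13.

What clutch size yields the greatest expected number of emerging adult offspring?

Expected emerging adult offspring = c × s(c):
  c=9: 9 × 0.563 = 5.067
  c=10: 10 × 0.520 = 5.200
  c=11: 11 × 0.477 = 5.247
  c=12: 12 × 0.434 = 5.208
  c=13: 13 × 0.391 = 5.083
Maximum at c = 11 (5.247 emerging adult offspring).

11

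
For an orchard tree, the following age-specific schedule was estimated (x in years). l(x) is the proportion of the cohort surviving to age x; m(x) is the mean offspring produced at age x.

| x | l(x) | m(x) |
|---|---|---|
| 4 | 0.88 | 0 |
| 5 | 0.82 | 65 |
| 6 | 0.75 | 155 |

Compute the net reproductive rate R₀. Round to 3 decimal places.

169.550

R₀ = Σ l(x) m(x):
  age 4: 0.88 × 0 = 0.0000
  age 5: 0.82 × 65 = 53.3000
  age 6: 0.75 × 155 = 116.2500
R₀ = 0.0000 + 53.3000 + 116.2500 = 169.5500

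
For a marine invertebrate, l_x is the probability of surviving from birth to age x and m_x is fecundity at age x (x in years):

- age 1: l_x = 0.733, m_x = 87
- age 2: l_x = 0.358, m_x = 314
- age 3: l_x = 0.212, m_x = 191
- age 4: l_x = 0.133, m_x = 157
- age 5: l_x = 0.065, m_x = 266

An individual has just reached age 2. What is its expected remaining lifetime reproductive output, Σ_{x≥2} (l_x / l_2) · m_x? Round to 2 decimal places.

l_2 = 0.358. Conditional survival from age 2 to x is l_x / l_2.
  x=2: (0.358/0.358) × 314 = 314.0000
  x=3: (0.212/0.358) × 191 = 113.1061
  x=4: (0.133/0.358) × 157 = 58.3268
  x=5: (0.065/0.358) × 266 = 48.2961
Sum = 314.0000 + 113.1061 + 58.3268 + 48.2961 = 533.7291

533.73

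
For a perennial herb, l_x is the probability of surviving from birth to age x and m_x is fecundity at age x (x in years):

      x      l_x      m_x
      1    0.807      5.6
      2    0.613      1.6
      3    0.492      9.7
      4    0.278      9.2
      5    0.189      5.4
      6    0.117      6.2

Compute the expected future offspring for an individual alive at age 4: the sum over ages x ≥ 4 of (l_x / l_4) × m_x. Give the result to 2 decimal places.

l_4 = 0.278. Conditional survival from age 4 to x is l_x / l_4.
  x=4: (0.278/0.278) × 9.2 = 9.2000
  x=5: (0.189/0.278) × 5.4 = 3.6712
  x=6: (0.117/0.278) × 6.2 = 2.6094
Sum = 9.2000 + 3.6712 + 2.6094 = 15.4806

15.48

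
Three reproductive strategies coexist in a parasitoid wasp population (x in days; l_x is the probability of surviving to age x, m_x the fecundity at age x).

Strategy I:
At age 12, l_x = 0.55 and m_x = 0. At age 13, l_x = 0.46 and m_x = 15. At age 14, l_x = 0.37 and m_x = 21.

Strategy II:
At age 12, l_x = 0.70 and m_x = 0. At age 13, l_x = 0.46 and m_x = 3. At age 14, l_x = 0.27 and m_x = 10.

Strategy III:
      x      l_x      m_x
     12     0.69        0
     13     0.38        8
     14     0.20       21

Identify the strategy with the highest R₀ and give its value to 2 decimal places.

14.67

Strategy I: R₀ = 0.55×0 + 0.46×15 + 0.37×21 = 14.6700
Strategy II: R₀ = 0.70×0 + 0.46×3 + 0.27×10 = 4.0800
Strategy III: R₀ = 0.69×0 + 0.38×8 + 0.20×21 = 7.2400
Highest R₀: strategy I with 14.6700.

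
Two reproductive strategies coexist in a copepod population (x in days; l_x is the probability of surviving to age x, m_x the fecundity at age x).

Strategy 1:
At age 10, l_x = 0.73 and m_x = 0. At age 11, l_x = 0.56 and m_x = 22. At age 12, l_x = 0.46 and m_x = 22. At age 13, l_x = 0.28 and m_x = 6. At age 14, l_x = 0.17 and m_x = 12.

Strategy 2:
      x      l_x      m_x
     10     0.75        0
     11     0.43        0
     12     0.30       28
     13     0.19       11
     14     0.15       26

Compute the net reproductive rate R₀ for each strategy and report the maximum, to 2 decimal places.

26.16

Strategy 1: R₀ = 0.73×0 + 0.56×22 + 0.46×22 + 0.28×6 + 0.17×12 = 26.1600
Strategy 2: R₀ = 0.75×0 + 0.43×0 + 0.30×28 + 0.19×11 + 0.15×26 = 14.3900
Highest R₀: strategy 1 with 26.1600.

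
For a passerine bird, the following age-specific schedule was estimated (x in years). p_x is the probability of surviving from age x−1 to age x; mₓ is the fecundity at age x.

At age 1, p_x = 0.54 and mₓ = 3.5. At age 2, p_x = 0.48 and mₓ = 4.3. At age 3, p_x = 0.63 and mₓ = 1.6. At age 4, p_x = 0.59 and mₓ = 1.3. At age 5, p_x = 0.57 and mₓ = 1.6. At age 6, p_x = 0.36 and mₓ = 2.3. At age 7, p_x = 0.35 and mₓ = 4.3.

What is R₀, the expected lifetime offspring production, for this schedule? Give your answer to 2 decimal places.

Survivorship from birth: l_x = p_1·p_2·…·p_x.
  l_1 = 0.54000
  l_2 = 0.25920
  l_3 = 0.16330
  l_4 = 0.09634
  l_5 = 0.05492
  l_6 = 0.01977
  l_7 = 0.00692
R₀ = Σ l_x mₓ:
  age 1: 0.54000 × 3.5 = 1.8900
  age 2: 0.25920 × 4.3 = 1.1146
  age 3: 0.16330 × 1.6 = 0.2613
  age 4: 0.09634 × 1.3 = 0.1252
  age 5: 0.05492 × 1.6 = 0.0879
  age 6: 0.01977 × 2.3 = 0.0455
  age 7: 0.00692 × 4.3 = 0.0298
R₀ = 1.8900 + 1.1146 + 0.2613 + 0.1252 + 0.0879 + 0.0455 + 0.0298 = 3.5542

3.55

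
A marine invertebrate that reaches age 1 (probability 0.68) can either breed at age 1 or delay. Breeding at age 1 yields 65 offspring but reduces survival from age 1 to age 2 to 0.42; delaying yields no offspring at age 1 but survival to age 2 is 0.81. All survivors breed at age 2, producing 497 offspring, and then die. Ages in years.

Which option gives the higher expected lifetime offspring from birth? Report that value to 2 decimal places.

273.75

breed at age 1: R₀ = 0.68 × (65 + 0.42 × 497) = 0.68 × 273.7400 = 186.1432
delay to age 2: R₀ = 0.68 × (0.81 × 497) = 0.68 × 402.5700 = 273.7476
Higher: delay to age 2 (273.7476).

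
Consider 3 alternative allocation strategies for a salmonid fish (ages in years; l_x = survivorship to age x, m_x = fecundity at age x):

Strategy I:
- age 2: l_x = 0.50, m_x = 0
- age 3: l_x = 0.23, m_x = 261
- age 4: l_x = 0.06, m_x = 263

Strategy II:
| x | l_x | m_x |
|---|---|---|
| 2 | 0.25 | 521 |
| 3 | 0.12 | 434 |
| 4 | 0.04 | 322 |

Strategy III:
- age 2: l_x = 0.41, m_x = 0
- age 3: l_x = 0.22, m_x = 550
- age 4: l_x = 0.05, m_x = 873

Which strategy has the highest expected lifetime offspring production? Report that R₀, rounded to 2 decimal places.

195.21

Strategy I: R₀ = 0.50×0 + 0.23×261 + 0.06×263 = 75.8100
Strategy II: R₀ = 0.25×521 + 0.12×434 + 0.04×322 = 195.2100
Strategy III: R₀ = 0.41×0 + 0.22×550 + 0.05×873 = 164.6500
Highest R₀: strategy II with 195.2100.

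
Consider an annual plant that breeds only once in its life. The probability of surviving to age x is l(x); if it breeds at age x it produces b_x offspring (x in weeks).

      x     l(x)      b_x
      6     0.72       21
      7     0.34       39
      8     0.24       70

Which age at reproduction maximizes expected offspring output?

8

Expected offspring if breeding at age x = l(x) × b_x:
  age 6: 0.72 × 21 = 15.120
  age 7: 0.34 × 39 = 13.260
  age 8: 0.24 × 70 = 16.800
Maximum at age 8 (16.800).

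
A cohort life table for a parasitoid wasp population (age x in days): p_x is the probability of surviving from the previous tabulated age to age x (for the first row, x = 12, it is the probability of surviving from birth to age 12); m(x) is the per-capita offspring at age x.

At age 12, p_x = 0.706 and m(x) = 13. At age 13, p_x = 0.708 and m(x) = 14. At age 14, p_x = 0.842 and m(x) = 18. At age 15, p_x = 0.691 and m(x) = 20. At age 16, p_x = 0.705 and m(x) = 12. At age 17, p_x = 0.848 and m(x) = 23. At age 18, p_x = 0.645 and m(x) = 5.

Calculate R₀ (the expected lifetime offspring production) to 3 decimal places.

Survivorship from birth: l_x = p_12·p_13·…·p_x.
  l_12 = 0.70600
  l_13 = 0.49985
  l_14 = 0.42087
  l_15 = 0.29082
  l_16 = 0.20503
  l_17 = 0.17387
  l_18 = 0.11214
R₀ = Σ l_x m(x):
  age 12: 0.70600 × 13 = 9.1780
  age 13: 0.49985 × 14 = 6.9979
  age 14: 0.42087 × 18 = 7.5757
  age 15: 0.29082 × 20 = 5.8164
  age 16: 0.20503 × 12 = 2.4604
  age 17: 0.17387 × 23 = 3.9990
  age 18: 0.11214 × 5 = 0.5607
R₀ = 9.1780 + 6.9979 + 7.5757 + 5.8164 + 2.4604 + 3.9990 + 0.5607 = 36.5880

36.588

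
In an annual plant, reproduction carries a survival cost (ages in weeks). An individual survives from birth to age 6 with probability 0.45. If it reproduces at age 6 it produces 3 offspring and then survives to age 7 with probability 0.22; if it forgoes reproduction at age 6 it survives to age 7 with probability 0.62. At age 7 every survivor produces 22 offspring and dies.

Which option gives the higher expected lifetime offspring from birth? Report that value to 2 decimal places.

6.14

breed at age 6: R₀ = 0.45 × (3 + 0.22 × 22) = 0.45 × 7.8400 = 3.5280
delay to age 7: R₀ = 0.45 × (0.62 × 22) = 0.45 × 13.6400 = 6.1380
Higher: delay to age 7 (6.1380).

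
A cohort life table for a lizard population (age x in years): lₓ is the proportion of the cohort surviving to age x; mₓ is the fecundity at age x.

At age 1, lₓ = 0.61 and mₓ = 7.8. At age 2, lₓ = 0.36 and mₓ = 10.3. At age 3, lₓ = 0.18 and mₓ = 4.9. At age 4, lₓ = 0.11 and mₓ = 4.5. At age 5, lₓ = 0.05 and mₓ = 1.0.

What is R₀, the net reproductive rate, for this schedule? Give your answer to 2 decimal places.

9.89

R₀ = Σ lₓ mₓ:
  age 1: 0.61 × 7.8 = 4.7580
  age 2: 0.36 × 10.3 = 3.7080
  age 3: 0.18 × 4.9 = 0.8820
  age 4: 0.11 × 4.5 = 0.4950
  age 5: 0.05 × 1.0 = 0.0500
R₀ = 4.7580 + 3.7080 + 0.8820 + 0.4950 + 0.0500 = 9.8930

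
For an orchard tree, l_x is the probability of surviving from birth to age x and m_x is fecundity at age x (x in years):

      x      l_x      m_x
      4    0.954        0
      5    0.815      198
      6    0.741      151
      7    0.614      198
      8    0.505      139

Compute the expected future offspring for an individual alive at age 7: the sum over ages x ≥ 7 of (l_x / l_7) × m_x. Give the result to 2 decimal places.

312.32

l_7 = 0.614. Conditional survival from age 7 to x is l_x / l_7.
  x=7: (0.614/0.614) × 198 = 198.0000
  x=8: (0.505/0.614) × 139 = 114.3241
Sum = 198.0000 + 114.3241 = 312.3241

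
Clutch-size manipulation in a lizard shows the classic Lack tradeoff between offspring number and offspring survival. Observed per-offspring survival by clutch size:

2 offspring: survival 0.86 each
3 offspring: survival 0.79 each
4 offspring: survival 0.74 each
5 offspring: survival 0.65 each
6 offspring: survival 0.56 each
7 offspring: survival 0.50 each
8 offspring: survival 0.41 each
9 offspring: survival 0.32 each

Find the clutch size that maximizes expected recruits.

Expected recruits = c × s(c):
  c=2: 2 × 0.86 = 1.720
  c=3: 3 × 0.79 = 2.370
  c=4: 4 × 0.74 = 2.960
  c=5: 5 × 0.65 = 3.250
  c=6: 6 × 0.56 = 3.360
  c=7: 7 × 0.50 = 3.500
  c=8: 8 × 0.41 = 3.280
  c=9: 9 × 0.32 = 2.880
Maximum at c = 7 (3.500 recruits).

7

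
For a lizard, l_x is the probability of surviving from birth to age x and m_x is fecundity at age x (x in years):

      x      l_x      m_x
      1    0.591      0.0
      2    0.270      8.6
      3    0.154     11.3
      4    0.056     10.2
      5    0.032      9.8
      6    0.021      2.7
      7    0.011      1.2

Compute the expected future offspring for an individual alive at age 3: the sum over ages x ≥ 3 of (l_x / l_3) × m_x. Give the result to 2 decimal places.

l_3 = 0.154. Conditional survival from age 3 to x is l_x / l_3.
  x=3: (0.154/0.154) × 11.3 = 11.3000
  x=4: (0.056/0.154) × 10.2 = 3.7091
  x=5: (0.032/0.154) × 9.8 = 2.0364
  x=6: (0.021/0.154) × 2.7 = 0.3682
  x=7: (0.011/0.154) × 1.2 = 0.0857
Sum = 11.3000 + 3.7091 + 2.0364 + 0.3682 + 0.0857 = 17.4994

17.50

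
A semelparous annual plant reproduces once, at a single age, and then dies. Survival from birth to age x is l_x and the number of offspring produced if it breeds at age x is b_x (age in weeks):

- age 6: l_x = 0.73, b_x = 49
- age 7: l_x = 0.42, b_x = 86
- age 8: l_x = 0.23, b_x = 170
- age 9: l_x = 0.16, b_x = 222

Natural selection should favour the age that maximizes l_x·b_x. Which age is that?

Expected offspring if breeding at age x = l_x × b_x:
  age 6: 0.73 × 49 = 35.770
  age 7: 0.42 × 86 = 36.120
  age 8: 0.23 × 170 = 39.100
  age 9: 0.16 × 222 = 35.520
Maximum at age 8 (39.100).

8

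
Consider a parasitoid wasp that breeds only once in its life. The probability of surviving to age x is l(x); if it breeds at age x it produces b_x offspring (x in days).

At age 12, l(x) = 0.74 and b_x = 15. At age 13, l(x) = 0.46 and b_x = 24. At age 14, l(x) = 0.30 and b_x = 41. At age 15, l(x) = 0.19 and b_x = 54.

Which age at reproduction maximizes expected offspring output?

Expected offspring if breeding at age x = l(x) × b_x:
  age 12: 0.74 × 15 = 11.100
  age 13: 0.46 × 24 = 11.040
  age 14: 0.30 × 41 = 12.300
  age 15: 0.19 × 54 = 10.260
Maximum at age 14 (12.300).

14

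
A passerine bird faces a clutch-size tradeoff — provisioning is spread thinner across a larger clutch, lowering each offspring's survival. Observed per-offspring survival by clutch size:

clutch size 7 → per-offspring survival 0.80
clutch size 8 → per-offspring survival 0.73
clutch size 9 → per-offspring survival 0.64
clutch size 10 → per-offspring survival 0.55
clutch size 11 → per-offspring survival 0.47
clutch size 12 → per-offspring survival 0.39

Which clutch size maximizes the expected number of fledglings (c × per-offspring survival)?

Expected fledglings = c × s(c):
  c=7: 7 × 0.80 = 5.600
  c=8: 8 × 0.73 = 5.840
  c=9: 9 × 0.64 = 5.760
  c=10: 10 × 0.55 = 5.500
  c=11: 11 × 0.47 = 5.170
  c=12: 12 × 0.39 = 4.680
Maximum at c = 8 (5.840 fledglings).

8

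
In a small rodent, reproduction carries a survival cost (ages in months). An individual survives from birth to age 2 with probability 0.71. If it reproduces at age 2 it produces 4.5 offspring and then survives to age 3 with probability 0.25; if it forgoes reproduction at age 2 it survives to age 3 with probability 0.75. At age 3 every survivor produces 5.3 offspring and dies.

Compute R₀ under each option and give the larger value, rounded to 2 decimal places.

breed at age 2: R₀ = 0.71 × (4.5 + 0.25 × 5.3) = 0.71 × 5.8250 = 4.1357
delay to age 3: R₀ = 0.71 × (0.75 × 5.3) = 0.71 × 3.9750 = 2.8222
Higher: breed at age 2 (4.1357).

4.14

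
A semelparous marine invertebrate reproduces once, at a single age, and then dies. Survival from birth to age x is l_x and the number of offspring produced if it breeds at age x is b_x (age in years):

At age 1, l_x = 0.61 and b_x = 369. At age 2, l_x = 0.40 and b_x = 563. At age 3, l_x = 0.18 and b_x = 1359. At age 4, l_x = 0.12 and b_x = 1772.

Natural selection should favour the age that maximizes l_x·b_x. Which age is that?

Expected offspring if breeding at age x = l_x × b_x:
  age 1: 0.61 × 369 = 225.090
  age 2: 0.40 × 563 = 225.200
  age 3: 0.18 × 1359 = 244.620
  age 4: 0.12 × 1772 = 212.640
Maximum at age 3 (244.620).

3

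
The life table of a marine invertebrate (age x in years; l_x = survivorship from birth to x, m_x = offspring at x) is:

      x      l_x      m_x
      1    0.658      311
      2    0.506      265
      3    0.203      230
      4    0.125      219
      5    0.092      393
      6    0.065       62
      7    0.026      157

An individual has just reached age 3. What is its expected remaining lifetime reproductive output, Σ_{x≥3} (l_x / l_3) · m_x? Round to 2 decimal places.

582.92

l_3 = 0.203. Conditional survival from age 3 to x is l_x / l_3.
  x=3: (0.203/0.203) × 230 = 230.0000
  x=4: (0.125/0.203) × 219 = 134.8522
  x=5: (0.092/0.203) × 393 = 178.1084
  x=6: (0.065/0.203) × 62 = 19.8522
  x=7: (0.026/0.203) × 157 = 20.1084
Sum = 230.0000 + 134.8522 + 178.1084 + 19.8522 + 20.1084 = 582.9212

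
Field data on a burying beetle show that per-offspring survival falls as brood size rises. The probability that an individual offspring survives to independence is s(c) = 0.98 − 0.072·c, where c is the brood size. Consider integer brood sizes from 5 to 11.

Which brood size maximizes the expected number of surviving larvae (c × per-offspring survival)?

Expected surviving larvae = c × s(c):
  c=5: 5 × 0.620 = 3.100
  c=6: 6 × 0.548 = 3.288
  c=7: 7 × 0.476 = 3.332
  c=8: 8 × 0.404 = 3.232
  c=9: 9 × 0.332 = 2.988
  c=10: 10 × 0.260 = 2.600
  c=11: 11 × 0.188 = 2.068
Maximum at c = 7 (3.332 surviving larvae).

7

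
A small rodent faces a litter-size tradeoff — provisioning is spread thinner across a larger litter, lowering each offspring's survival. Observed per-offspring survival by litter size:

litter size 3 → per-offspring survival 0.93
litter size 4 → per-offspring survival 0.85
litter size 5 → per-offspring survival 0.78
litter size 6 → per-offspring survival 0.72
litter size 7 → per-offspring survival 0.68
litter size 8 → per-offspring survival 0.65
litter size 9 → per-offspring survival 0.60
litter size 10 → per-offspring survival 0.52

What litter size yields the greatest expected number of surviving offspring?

Expected surviving offspring = c × s(c):
  c=3: 3 × 0.93 = 2.790
  c=4: 4 × 0.85 = 3.400
  c=5: 5 × 0.78 = 3.900
  c=6: 6 × 0.72 = 4.320
  c=7: 7 × 0.68 = 4.760
  c=8: 8 × 0.65 = 5.200
  c=9: 9 × 0.60 = 5.400
  c=10: 10 × 0.52 = 5.200
Maximum at c = 9 (5.400 surviving offspring).

9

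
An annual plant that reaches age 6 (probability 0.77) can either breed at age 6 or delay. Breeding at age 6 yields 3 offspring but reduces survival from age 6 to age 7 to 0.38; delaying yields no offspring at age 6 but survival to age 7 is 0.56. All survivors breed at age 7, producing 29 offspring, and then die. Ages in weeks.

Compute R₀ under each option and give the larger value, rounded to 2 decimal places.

12.50

breed at age 6: R₀ = 0.77 × (3 + 0.38 × 29) = 0.77 × 14.0200 = 10.7954
delay to age 7: R₀ = 0.77 × (0.56 × 29) = 0.77 × 16.2400 = 12.5048
Higher: delay to age 7 (12.5048).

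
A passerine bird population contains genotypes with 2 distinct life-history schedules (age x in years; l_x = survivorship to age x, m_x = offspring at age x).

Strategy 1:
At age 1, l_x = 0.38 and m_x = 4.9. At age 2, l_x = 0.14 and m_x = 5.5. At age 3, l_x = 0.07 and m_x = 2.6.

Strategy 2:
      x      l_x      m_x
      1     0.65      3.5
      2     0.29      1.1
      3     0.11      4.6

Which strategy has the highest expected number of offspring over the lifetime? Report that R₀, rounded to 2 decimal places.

3.10

Strategy 1: R₀ = 0.38×4.9 + 0.14×5.5 + 0.07×2.6 = 2.8140
Strategy 2: R₀ = 0.65×3.5 + 0.29×1.1 + 0.11×4.6 = 3.1000
Highest R₀: strategy 2 with 3.1000.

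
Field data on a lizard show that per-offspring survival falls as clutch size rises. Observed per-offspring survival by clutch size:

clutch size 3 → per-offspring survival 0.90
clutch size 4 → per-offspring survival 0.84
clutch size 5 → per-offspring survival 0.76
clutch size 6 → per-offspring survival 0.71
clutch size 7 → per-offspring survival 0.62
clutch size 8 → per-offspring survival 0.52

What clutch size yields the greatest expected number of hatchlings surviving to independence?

Expected hatchlings surviving to independence = c × s(c):
  c=3: 3 × 0.90 = 2.700
  c=4: 4 × 0.84 = 3.360
  c=5: 5 × 0.76 = 3.800
  c=6: 6 × 0.71 = 4.260
  c=7: 7 × 0.62 = 4.340
  c=8: 8 × 0.52 = 4.160
Maximum at c = 7 (4.340 hatchlings surviving to independence).

7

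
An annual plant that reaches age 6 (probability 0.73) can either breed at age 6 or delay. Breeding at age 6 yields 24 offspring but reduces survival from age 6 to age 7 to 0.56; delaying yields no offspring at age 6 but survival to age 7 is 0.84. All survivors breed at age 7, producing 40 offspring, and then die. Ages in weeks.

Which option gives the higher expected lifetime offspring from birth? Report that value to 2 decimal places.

33.87

breed at age 6: R₀ = 0.73 × (24 + 0.56 × 40) = 0.73 × 46.4000 = 33.8720
delay to age 7: R₀ = 0.73 × (0.84 × 40) = 0.73 × 33.6000 = 24.5280
Higher: breed at age 6 (33.8720).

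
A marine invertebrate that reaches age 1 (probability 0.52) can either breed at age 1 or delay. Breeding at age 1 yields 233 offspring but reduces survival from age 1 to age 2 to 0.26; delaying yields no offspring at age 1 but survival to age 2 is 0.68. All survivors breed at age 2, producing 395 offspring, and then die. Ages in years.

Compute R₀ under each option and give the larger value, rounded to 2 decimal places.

174.56

breed at age 1: R₀ = 0.52 × (233 + 0.26 × 395) = 0.52 × 335.7000 = 174.5640
delay to age 2: R₀ = 0.52 × (0.68 × 395) = 0.52 × 268.6000 = 139.6720
Higher: breed at age 1 (174.5640).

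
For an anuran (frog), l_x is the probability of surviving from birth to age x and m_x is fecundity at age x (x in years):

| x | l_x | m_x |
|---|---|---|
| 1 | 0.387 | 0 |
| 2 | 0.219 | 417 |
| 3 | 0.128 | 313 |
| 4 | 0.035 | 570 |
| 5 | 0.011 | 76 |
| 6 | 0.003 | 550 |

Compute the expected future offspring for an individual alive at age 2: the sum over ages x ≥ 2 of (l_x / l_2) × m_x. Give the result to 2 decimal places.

702.39

l_2 = 0.219. Conditional survival from age 2 to x is l_x / l_2.
  x=2: (0.219/0.219) × 417 = 417.0000
  x=3: (0.128/0.219) × 313 = 182.9406
  x=4: (0.035/0.219) × 570 = 91.0959
  x=5: (0.011/0.219) × 76 = 3.8174
  x=6: (0.003/0.219) × 550 = 7.5342
Sum = 417.0000 + 182.9406 + 91.0959 + 3.8174 + 7.5342 = 702.3881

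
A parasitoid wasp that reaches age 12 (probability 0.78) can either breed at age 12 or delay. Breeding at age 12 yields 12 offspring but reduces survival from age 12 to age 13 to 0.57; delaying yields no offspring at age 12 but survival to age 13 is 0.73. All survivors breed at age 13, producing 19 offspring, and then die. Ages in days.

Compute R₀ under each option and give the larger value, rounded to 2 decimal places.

breed at age 12: R₀ = 0.78 × (12 + 0.57 × 19) = 0.78 × 22.8300 = 17.8074
delay to age 13: R₀ = 0.78 × (0.73 × 19) = 0.78 × 13.8700 = 10.8186
Higher: breed at age 12 (17.8074).

17.81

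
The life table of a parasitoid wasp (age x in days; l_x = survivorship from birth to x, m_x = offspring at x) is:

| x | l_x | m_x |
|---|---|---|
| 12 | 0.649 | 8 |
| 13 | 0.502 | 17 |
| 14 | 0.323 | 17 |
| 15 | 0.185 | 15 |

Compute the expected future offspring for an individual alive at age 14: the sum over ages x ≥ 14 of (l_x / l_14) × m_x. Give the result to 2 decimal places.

l_14 = 0.323. Conditional survival from age 14 to x is l_x / l_14.
  x=14: (0.323/0.323) × 17 = 17.0000
  x=15: (0.185/0.323) × 15 = 8.5913
Sum = 17.0000 + 8.5913 = 25.5913

25.59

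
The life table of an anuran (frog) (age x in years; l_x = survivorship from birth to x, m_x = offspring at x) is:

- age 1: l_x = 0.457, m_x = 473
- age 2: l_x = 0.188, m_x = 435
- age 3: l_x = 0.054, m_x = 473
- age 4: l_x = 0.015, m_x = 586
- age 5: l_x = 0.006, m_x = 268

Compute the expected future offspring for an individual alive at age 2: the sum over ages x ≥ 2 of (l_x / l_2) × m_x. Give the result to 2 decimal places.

626.17

l_2 = 0.188. Conditional survival from age 2 to x is l_x / l_2.
  x=2: (0.188/0.188) × 435 = 435.0000
  x=3: (0.054/0.188) × 473 = 135.8617
  x=4: (0.015/0.188) × 586 = 46.7553
  x=5: (0.006/0.188) × 268 = 8.5532
Sum = 435.0000 + 135.8617 + 46.7553 + 8.5532 = 626.1702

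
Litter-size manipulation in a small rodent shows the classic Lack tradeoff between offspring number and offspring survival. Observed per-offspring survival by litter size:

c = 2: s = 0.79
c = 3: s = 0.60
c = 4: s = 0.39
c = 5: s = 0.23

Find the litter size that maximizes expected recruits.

Expected recruits = c × s(c):
  c=2: 2 × 0.79 = 1.580
  c=3: 3 × 0.60 = 1.800
  c=4: 4 × 0.39 = 1.560
  c=5: 5 × 0.23 = 1.150
Maximum at c = 3 (1.800 recruits).

3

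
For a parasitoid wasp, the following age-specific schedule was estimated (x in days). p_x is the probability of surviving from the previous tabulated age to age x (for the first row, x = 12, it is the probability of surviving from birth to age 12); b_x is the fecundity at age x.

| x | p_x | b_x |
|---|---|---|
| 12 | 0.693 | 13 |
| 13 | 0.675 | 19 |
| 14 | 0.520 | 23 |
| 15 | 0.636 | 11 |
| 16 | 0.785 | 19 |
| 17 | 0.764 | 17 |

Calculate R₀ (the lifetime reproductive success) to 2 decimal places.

29.08

Survivorship from birth: l_x = p_12·p_13·…·p_x.
  l_12 = 0.69300
  l_13 = 0.46777
  l_14 = 0.24324
  l_15 = 0.15470
  l_16 = 0.12144
  l_17 = 0.09278
R₀ = Σ l_x b_x:
  age 12: 0.69300 × 13 = 9.0090
  age 13: 0.46777 × 19 = 8.8876
  age 14: 0.24324 × 23 = 5.5945
  age 15: 0.15470 × 11 = 1.7017
  age 16: 0.12144 × 19 = 2.3074
  age 17: 0.09278 × 17 = 1.5773
R₀ = 9.0090 + 8.8876 + 5.5945 + 1.7017 + 2.3074 + 1.5773 = 29.0775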